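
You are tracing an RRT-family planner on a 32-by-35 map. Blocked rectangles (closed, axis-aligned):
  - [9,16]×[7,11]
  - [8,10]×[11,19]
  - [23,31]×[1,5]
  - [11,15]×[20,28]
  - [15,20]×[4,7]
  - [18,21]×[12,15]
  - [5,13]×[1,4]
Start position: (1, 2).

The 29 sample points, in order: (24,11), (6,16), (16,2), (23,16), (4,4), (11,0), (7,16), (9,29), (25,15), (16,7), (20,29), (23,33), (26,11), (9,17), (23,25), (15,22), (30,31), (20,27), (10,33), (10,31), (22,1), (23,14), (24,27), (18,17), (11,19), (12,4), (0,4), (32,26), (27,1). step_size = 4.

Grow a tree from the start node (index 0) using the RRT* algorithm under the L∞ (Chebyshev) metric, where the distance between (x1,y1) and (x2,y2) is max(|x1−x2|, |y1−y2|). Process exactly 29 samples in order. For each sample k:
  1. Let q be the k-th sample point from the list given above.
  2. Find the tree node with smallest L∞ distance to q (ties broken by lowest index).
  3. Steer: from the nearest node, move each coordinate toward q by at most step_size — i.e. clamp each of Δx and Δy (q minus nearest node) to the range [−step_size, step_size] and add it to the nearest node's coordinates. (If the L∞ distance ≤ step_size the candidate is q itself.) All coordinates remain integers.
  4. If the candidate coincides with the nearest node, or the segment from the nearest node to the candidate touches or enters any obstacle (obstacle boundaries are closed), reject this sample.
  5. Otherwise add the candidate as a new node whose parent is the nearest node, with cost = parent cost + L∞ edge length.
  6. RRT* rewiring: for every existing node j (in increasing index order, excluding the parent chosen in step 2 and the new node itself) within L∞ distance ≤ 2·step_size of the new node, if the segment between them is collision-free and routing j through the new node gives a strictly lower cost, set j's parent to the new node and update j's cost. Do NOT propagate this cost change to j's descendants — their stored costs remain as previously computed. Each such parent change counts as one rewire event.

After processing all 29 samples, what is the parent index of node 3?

1. q=(24,11) nearest=0 d=23 new=(5,6) → add node 1 parent=0 cost=4
2. q=(6,16) nearest=1 d=10 new=(6,10) → add node 2 parent=1 cost=8
3. q=(16,2) nearest=2 d=10 new=(10,6) → blocked by [9,16]×[7,11], reject
4. q=(23,16) nearest=2 d=17 new=(10,14) → blocked by [8,10]×[11,19], reject
5. q=(4,4) nearest=1 d=2 new=(4,4) → add node 3 parent=1 cost=6
6. q=(11,0) nearest=1 d=6 new=(9,2) → blocked by [5,13]×[1,4], reject
7. q=(7,16) nearest=2 d=6 new=(7,14) → add node 4 parent=2 cost=12
8. q=(9,29) nearest=4 d=15 new=(9,18) → blocked by [8,10]×[11,19], reject
9. q=(25,15) nearest=4 d=18 new=(11,15) → blocked by [8,10]×[11,19], reject
10. q=(16,7) nearest=4 d=9 new=(11,10) → blocked by [9,16]×[7,11], reject
11. q=(20,29) nearest=4 d=15 new=(11,18) → blocked by [8,10]×[11,19], reject
12. q=(23,33) nearest=4 d=19 new=(11,18) → blocked by [8,10]×[11,19], reject
13. q=(26,11) nearest=4 d=19 new=(11,11) → blocked by [9,16]×[7,11], reject
14. q=(9,17) nearest=4 d=3 new=(9,17) → blocked by [8,10]×[11,19], reject
15. q=(23,25) nearest=4 d=16 new=(11,18) → blocked by [8,10]×[11,19], reject
16. q=(15,22) nearest=4 d=8 new=(11,18) → blocked by [8,10]×[11,19], reject
17. q=(30,31) nearest=4 d=23 new=(11,18) → blocked by [8,10]×[11,19], reject
18. q=(20,27) nearest=4 d=13 new=(11,18) → blocked by [8,10]×[11,19], reject
19. q=(10,33) nearest=4 d=19 new=(10,18) → blocked by [8,10]×[11,19], reject
20. q=(10,31) nearest=4 d=17 new=(10,18) → blocked by [8,10]×[11,19], reject
21. q=(22,1) nearest=4 d=15 new=(11,10) → blocked by [9,16]×[7,11], reject
22. q=(23,14) nearest=4 d=16 new=(11,14) → blocked by [8,10]×[11,19], reject
23. q=(24,27) nearest=4 d=17 new=(11,18) → blocked by [8,10]×[11,19], reject
24. q=(18,17) nearest=4 d=11 new=(11,17) → blocked by [8,10]×[11,19], reject
25. q=(11,19) nearest=4 d=5 new=(11,18) → blocked by [8,10]×[11,19], reject
26. q=(12,4) nearest=2 d=6 new=(10,6) → blocked by [9,16]×[7,11], reject
27. q=(0,4) nearest=0 d=2 new=(0,4) → add node 5 parent=0 cost=2
28. q=(32,26) nearest=4 d=25 new=(11,18) → blocked by [8,10]×[11,19], reject
29. q=(27,1) nearest=4 d=20 new=(11,10) → blocked by [9,16]×[7,11], reject

Parent of node 3: 1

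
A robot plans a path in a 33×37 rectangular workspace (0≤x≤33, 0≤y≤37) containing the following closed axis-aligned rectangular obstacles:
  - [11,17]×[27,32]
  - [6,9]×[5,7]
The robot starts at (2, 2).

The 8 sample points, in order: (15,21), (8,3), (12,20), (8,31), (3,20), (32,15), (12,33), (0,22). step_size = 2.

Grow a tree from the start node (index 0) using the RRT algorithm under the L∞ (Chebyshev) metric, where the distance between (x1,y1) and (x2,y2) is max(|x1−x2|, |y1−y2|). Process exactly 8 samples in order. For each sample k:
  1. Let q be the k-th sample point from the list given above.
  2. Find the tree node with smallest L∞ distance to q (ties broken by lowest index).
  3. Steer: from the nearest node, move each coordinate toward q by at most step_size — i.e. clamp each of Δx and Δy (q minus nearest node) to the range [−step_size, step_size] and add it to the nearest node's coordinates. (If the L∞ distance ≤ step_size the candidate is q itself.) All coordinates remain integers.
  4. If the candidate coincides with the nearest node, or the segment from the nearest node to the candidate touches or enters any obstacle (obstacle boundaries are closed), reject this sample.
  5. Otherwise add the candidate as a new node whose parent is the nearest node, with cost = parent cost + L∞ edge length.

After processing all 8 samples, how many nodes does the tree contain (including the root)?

Node count: 6

1. q=(15,21) nearest=0 d=19 new=(4,4) → add node 1 parent=0 cost=2
2. q=(8,3) nearest=1 d=4 new=(6,3) → add node 2 parent=1 cost=4
3. q=(12,20) nearest=1 d=16 new=(6,6) → blocked by [6,9]×[5,7], reject
4. q=(8,31) nearest=1 d=27 new=(6,6) → blocked by [6,9]×[5,7], reject
5. q=(3,20) nearest=1 d=16 new=(3,6) → add node 3 parent=1 cost=4
6. q=(32,15) nearest=2 d=26 new=(8,5) → blocked by [6,9]×[5,7], reject
7. q=(12,33) nearest=3 d=27 new=(5,8) → add node 4 parent=3 cost=6
8. q=(0,22) nearest=4 d=14 new=(3,10) → add node 5 parent=4 cost=8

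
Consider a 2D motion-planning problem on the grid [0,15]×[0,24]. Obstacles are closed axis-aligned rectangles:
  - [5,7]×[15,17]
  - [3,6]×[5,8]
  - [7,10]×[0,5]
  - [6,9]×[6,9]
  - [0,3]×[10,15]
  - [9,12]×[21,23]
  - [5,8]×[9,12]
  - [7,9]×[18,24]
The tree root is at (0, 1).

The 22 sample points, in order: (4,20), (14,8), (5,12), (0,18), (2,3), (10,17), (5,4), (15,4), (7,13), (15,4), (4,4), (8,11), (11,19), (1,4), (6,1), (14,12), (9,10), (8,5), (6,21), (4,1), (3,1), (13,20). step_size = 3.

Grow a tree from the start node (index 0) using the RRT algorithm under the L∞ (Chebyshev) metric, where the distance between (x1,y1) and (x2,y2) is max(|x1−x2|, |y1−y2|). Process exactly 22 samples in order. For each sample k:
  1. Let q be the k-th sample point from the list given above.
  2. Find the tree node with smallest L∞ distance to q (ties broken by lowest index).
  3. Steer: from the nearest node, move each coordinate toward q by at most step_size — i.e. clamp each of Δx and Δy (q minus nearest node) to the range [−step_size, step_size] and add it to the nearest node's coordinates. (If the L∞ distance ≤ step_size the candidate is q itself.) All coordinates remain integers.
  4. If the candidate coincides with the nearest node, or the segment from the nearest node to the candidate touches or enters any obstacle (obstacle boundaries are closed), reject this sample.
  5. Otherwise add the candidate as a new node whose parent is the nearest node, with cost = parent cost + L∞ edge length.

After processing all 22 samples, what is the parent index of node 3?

1. q=(4,20) nearest=0 d=19 new=(3,4) → add node 1 parent=0 cost=3
2. q=(14,8) nearest=1 d=11 new=(6,7) → blocked by [3,6]×[5,8], reject
3. q=(5,12) nearest=1 d=8 new=(5,7) → blocked by [3,6]×[5,8], reject
4. q=(0,18) nearest=1 d=14 new=(0,7) → add node 2 parent=1 cost=6
5. q=(2,3) nearest=1 d=1 new=(2,3) → add node 3 parent=1 cost=4
6. q=(10,17) nearest=2 d=10 new=(3,10) → blocked by [0,3]×[10,15], reject
7. q=(5,4) nearest=1 d=2 new=(5,4) → add node 4 parent=1 cost=5
8. q=(15,4) nearest=4 d=10 new=(8,4) → blocked by [7,10]×[0,5], reject
9. q=(7,13) nearest=2 d=7 new=(3,10) → blocked by [0,3]×[10,15], reject
10. q=(15,4) nearest=4 d=10 new=(8,4) → blocked by [7,10]×[0,5], reject
11. q=(4,4) nearest=1 d=1 new=(4,4) → add node 5 parent=1 cost=4
12. q=(8,11) nearest=1 d=7 new=(6,7) → blocked by [3,6]×[5,8], reject
13. q=(11,19) nearest=2 d=12 new=(3,10) → blocked by [0,3]×[10,15], reject
14. q=(1,4) nearest=3 d=1 new=(1,4) → add node 6 parent=3 cost=5
15. q=(6,1) nearest=1 d=3 new=(6,1) → add node 7 parent=1 cost=6
16. q=(14,12) nearest=4 d=9 new=(8,7) → blocked by [3,6]×[5,8], reject
17. q=(9,10) nearest=1 d=6 new=(6,7) → blocked by [3,6]×[5,8], reject
18. q=(8,5) nearest=4 d=3 new=(8,5) → blocked by [7,10]×[0,5], reject
19. q=(6,21) nearest=2 d=14 new=(3,10) → blocked by [0,3]×[10,15], reject
20. q=(4,1) nearest=3 d=2 new=(4,1) → add node 8 parent=3 cost=6
21. q=(3,1) nearest=8 d=1 new=(3,1) → add node 9 parent=8 cost=7
22. q=(13,20) nearest=2 d=13 new=(3,10) → blocked by [0,3]×[10,15], reject

Parent of node 3: 1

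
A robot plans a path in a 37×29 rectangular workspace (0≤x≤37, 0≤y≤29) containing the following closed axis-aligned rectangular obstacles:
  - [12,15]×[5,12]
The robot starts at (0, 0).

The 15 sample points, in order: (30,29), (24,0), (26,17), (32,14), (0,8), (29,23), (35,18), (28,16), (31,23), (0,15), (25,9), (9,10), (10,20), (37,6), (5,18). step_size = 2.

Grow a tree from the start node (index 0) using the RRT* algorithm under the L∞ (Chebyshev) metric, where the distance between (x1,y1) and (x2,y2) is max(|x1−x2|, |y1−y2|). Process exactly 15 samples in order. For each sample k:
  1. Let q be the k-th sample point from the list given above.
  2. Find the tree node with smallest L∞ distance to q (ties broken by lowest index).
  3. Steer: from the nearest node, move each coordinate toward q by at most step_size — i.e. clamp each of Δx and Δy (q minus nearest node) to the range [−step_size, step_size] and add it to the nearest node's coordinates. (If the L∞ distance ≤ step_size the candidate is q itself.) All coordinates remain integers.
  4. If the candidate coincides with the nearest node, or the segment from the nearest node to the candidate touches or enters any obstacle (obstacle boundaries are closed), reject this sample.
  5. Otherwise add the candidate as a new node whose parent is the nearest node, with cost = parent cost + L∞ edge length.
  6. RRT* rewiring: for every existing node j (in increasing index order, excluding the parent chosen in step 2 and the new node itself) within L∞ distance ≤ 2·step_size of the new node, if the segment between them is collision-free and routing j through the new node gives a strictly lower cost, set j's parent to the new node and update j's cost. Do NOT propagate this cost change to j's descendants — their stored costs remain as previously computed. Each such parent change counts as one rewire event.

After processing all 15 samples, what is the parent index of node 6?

Parent of node 6: 4

1. q=(30,29) nearest=0 d=30 new=(2,2) → add node 1 parent=0 cost=2
2. q=(24,0) nearest=1 d=22 new=(4,0) → add node 2 parent=1 cost=4
3. q=(26,17) nearest=2 d=22 new=(6,2) → add node 3 parent=2 cost=6
4. q=(32,14) nearest=3 d=26 new=(8,4) → add node 4 parent=3 cost=8
5. q=(0,8) nearest=1 d=6 new=(0,4) → add node 5 parent=1 cost=4
6. q=(29,23) nearest=4 d=21 new=(10,6) → add node 6 parent=4 cost=10
7. q=(35,18) nearest=6 d=25 new=(12,8) → blocked by [12,15]×[5,12], reject
8. q=(28,16) nearest=6 d=18 new=(12,8) → blocked by [12,15]×[5,12], reject
9. q=(31,23) nearest=6 d=21 new=(12,8) → blocked by [12,15]×[5,12], reject
10. q=(0,15) nearest=6 d=10 new=(8,8) → add node 7 parent=6 cost=12
11. q=(25,9) nearest=6 d=15 new=(12,8) → blocked by [12,15]×[5,12], reject
12. q=(9,10) nearest=7 d=2 new=(9,10) → add node 8 parent=7 cost=14
13. q=(10,20) nearest=8 d=10 new=(10,12) → add node 9 parent=8 cost=16
14. q=(37,6) nearest=6 d=27 new=(12,6) → blocked by [12,15]×[5,12], reject
15. q=(5,18) nearest=9 d=6 new=(8,14) → add node 10 parent=9 cost=18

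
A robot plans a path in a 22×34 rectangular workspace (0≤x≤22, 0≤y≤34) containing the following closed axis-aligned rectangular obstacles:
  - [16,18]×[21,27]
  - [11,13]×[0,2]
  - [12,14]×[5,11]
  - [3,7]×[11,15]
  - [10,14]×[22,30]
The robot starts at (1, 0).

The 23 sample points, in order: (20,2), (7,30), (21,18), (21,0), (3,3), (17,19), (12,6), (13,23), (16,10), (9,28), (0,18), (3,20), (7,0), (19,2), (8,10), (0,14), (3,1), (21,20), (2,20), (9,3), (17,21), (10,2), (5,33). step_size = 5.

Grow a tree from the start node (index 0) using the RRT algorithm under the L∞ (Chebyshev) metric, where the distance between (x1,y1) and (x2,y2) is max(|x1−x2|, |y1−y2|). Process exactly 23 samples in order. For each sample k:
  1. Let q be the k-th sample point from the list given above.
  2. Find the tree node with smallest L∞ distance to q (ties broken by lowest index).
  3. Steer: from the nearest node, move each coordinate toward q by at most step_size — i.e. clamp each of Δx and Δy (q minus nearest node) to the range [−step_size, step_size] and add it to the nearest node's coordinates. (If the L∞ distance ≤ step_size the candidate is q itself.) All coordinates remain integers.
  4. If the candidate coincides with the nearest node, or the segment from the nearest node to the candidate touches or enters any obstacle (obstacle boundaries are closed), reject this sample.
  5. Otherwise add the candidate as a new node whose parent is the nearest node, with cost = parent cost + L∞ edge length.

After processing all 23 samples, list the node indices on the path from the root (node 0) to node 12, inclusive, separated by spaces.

Path: 0 1 12

1. q=(20,2) nearest=0 d=19 new=(6,2) → add node 1 parent=0 cost=5
2. q=(7,30) nearest=1 d=28 new=(7,7) → add node 2 parent=1 cost=10
3. q=(21,18) nearest=2 d=14 new=(12,12) → add node 3 parent=2 cost=15
4. q=(21,0) nearest=3 d=12 new=(17,7) → blocked by [12,14]×[5,11], reject
5. q=(3,3) nearest=0 d=3 new=(3,3) → add node 4 parent=0 cost=3
6. q=(17,19) nearest=3 d=7 new=(17,17) → add node 5 parent=3 cost=20
7. q=(12,6) nearest=2 d=5 new=(12,6) → blocked by [12,14]×[5,11], reject
8. q=(13,23) nearest=5 d=6 new=(13,22) → blocked by [10,14]×[22,30], reject
9. q=(16,10) nearest=3 d=4 new=(16,10) → blocked by [12,14]×[5,11], reject
10. q=(9,28) nearest=5 d=11 new=(12,22) → blocked by [10,14]×[22,30], reject
11. q=(0,18) nearest=2 d=11 new=(2,12) → blocked by [3,7]×[11,15], reject
12. q=(3,20) nearest=3 d=9 new=(7,17) → add node 6 parent=3 cost=20
13. q=(7,0) nearest=1 d=2 new=(7,0) → add node 7 parent=1 cost=7
14. q=(19,2) nearest=3 d=10 new=(17,7) → blocked by [12,14]×[5,11], reject
15. q=(8,10) nearest=2 d=3 new=(8,10) → add node 8 parent=2 cost=13
16. q=(0,14) nearest=2 d=7 new=(2,12) → blocked by [3,7]×[11,15], reject
17. q=(3,1) nearest=0 d=2 new=(3,1) → add node 9 parent=0 cost=2
18. q=(21,20) nearest=5 d=4 new=(21,20) → add node 10 parent=5 cost=24
19. q=(2,20) nearest=6 d=5 new=(2,20) → add node 11 parent=6 cost=25
20. q=(9,3) nearest=1 d=3 new=(9,3) → add node 12 parent=1 cost=8
21. q=(17,21) nearest=5 d=4 new=(17,21) → blocked by [16,18]×[21,27], reject
22. q=(10,2) nearest=12 d=1 new=(10,2) → add node 13 parent=12 cost=9
23. q=(5,33) nearest=11 d=13 new=(5,25) → add node 14 parent=11 cost=30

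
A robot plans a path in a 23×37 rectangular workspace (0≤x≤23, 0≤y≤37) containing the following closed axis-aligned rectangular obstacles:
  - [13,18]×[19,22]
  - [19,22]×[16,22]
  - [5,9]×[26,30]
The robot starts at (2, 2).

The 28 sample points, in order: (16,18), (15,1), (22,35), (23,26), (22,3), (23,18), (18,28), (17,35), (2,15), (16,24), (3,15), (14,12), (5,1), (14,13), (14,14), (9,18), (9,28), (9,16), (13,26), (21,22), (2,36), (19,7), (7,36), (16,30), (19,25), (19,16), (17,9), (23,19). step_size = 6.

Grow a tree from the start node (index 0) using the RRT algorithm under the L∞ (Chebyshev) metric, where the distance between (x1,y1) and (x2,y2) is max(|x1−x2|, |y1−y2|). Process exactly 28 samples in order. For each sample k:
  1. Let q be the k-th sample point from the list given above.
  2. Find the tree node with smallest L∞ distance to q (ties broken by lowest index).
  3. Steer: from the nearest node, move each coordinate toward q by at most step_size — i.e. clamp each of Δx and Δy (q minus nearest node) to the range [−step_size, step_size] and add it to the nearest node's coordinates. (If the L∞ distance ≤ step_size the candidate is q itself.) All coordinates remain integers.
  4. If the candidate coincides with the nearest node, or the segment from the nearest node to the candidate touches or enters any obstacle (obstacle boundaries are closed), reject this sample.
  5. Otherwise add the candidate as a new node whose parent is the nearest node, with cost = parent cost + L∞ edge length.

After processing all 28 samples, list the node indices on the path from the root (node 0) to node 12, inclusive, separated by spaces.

Path: 0 1 3 10 12

1. q=(16,18) nearest=0 d=16 new=(8,8) → add node 1 parent=0 cost=6
2. q=(15,1) nearest=1 d=7 new=(14,2) → add node 2 parent=1 cost=12
3. q=(22,35) nearest=1 d=27 new=(14,14) → add node 3 parent=1 cost=12
4. q=(23,26) nearest=3 d=12 new=(20,20) → blocked by [19,22]×[16,22], reject
5. q=(22,3) nearest=2 d=8 new=(20,3) → add node 4 parent=2 cost=18
6. q=(23,18) nearest=3 d=9 new=(20,18) → blocked by [19,22]×[16,22], reject
7. q=(18,28) nearest=3 d=14 new=(18,20) → blocked by [13,18]×[19,22], reject
8. q=(17,35) nearest=3 d=21 new=(17,20) → blocked by [13,18]×[19,22], reject
9. q=(2,15) nearest=1 d=7 new=(2,14) → add node 5 parent=1 cost=12
10. q=(16,24) nearest=3 d=10 new=(16,20) → blocked by [13,18]×[19,22], reject
11. q=(3,15) nearest=5 d=1 new=(3,15) → add node 6 parent=5 cost=13
12. q=(14,12) nearest=3 d=2 new=(14,12) → add node 7 parent=3 cost=14
13. q=(5,1) nearest=0 d=3 new=(5,1) → add node 8 parent=0 cost=3
14. q=(14,13) nearest=3 d=1 new=(14,13) → add node 9 parent=3 cost=13
15. q=(14,14) nearest=3 d=0 → coincident, reject
16. q=(9,18) nearest=3 d=5 new=(9,18) → add node 10 parent=3 cost=17
17. q=(9,28) nearest=10 d=10 new=(9,24) → add node 11 parent=10 cost=23
18. q=(9,16) nearest=10 d=2 new=(9,16) → add node 12 parent=10 cost=19
19. q=(13,26) nearest=11 d=4 new=(13,26) → add node 13 parent=11 cost=27
20. q=(21,22) nearest=3 d=8 new=(20,20) → blocked by [19,22]×[16,22], reject
21. q=(2,36) nearest=13 d=11 new=(7,32) → blocked by [5,9]×[26,30], reject
22. q=(19,7) nearest=4 d=4 new=(19,7) → add node 14 parent=4 cost=22
23. q=(7,36) nearest=13 d=10 new=(7,32) → blocked by [5,9]×[26,30], reject
24. q=(16,30) nearest=13 d=4 new=(16,30) → add node 15 parent=13 cost=31
25. q=(19,25) nearest=15 d=5 new=(19,25) → add node 16 parent=15 cost=36
26. q=(19,16) nearest=3 d=5 new=(19,16) → blocked by [19,22]×[16,22], reject
27. q=(17,9) nearest=14 d=2 new=(17,9) → add node 17 parent=14 cost=24
28. q=(23,19) nearest=16 d=6 new=(23,19) → blocked by [19,22]×[16,22], reject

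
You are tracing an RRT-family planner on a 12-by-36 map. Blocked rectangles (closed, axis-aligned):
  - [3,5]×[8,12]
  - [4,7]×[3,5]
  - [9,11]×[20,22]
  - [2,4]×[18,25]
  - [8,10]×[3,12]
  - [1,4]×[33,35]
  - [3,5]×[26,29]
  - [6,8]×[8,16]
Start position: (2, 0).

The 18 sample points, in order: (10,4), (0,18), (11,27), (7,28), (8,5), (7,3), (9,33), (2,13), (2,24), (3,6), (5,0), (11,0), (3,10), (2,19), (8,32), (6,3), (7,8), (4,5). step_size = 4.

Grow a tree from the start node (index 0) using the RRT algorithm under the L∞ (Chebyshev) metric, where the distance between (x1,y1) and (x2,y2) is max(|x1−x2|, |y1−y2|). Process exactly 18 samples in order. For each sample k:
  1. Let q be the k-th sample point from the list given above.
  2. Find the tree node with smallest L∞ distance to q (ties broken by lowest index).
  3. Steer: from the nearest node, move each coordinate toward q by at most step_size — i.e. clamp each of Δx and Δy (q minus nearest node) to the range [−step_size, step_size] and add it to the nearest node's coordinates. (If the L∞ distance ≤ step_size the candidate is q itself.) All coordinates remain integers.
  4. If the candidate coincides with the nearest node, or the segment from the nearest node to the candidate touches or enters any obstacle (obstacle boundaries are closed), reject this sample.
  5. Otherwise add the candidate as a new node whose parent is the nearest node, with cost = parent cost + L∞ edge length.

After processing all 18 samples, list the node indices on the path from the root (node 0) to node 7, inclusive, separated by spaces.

1. q=(10,4) nearest=0 d=8 new=(6,4) → blocked by [4,7]×[3,5], reject
2. q=(0,18) nearest=0 d=18 new=(0,4) → add node 1 parent=0 cost=4
3. q=(11,27) nearest=1 d=23 new=(4,8) → blocked by [3,5]×[8,12], reject
4. q=(7,28) nearest=1 d=24 new=(4,8) → blocked by [3,5]×[8,12], reject
5. q=(8,5) nearest=0 d=6 new=(6,4) → blocked by [4,7]×[3,5], reject
6. q=(7,3) nearest=0 d=5 new=(6,3) → blocked by [4,7]×[3,5], reject
7. q=(9,33) nearest=1 d=29 new=(4,8) → blocked by [3,5]×[8,12], reject
8. q=(2,13) nearest=1 d=9 new=(2,8) → add node 2 parent=1 cost=8
9. q=(2,24) nearest=2 d=16 new=(2,12) → add node 3 parent=2 cost=12
10. q=(3,6) nearest=2 d=2 new=(3,6) → add node 4 parent=2 cost=10
11. q=(5,0) nearest=0 d=3 new=(5,0) → add node 5 parent=0 cost=3
12. q=(11,0) nearest=5 d=6 new=(9,0) → add node 6 parent=5 cost=7
13. q=(3,10) nearest=2 d=2 new=(3,10) → blocked by [3,5]×[8,12], reject
14. q=(2,19) nearest=3 d=7 new=(2,16) → add node 7 parent=3 cost=16
15. q=(8,32) nearest=7 d=16 new=(6,20) → blocked by [2,4]×[18,25], reject
16. q=(6,3) nearest=4 d=3 new=(6,3) → blocked by [4,7]×[3,5], reject
17. q=(7,8) nearest=4 d=4 new=(7,8) → blocked by [6,8]×[8,16], reject
18. q=(4,5) nearest=4 d=1 new=(4,5) → blocked by [4,7]×[3,5], reject

Path: 0 1 2 3 7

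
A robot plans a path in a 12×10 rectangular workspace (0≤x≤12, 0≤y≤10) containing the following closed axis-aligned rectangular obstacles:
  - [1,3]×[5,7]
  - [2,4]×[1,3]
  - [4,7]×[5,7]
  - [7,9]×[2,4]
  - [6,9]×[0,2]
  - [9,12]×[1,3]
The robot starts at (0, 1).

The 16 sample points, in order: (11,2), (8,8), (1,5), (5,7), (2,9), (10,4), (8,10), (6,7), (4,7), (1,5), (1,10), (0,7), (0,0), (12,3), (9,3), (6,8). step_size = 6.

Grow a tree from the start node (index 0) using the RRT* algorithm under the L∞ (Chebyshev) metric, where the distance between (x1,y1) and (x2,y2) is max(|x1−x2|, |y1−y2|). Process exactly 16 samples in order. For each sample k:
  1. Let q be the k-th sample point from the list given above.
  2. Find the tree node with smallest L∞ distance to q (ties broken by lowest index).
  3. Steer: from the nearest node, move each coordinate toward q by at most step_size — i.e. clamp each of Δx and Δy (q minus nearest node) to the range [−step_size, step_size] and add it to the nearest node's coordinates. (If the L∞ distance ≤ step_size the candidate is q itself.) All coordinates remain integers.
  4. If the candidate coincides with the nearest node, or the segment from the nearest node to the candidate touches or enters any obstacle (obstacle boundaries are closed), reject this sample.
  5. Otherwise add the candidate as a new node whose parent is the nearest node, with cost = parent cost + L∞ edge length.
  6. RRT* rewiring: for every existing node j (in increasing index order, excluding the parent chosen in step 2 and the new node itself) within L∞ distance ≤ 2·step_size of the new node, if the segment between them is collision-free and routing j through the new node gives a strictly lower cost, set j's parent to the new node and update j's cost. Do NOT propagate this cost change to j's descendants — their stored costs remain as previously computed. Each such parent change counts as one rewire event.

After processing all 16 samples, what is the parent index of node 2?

1. q=(11,2) nearest=0 d=11 new=(6,2) → blocked by [2,4]×[1,3], reject
2. q=(8,8) nearest=0 d=8 new=(6,7) → blocked by [2,4]×[1,3], reject
3. q=(1,5) nearest=0 d=4 new=(1,5) → blocked by [1,3]×[5,7], reject
4. q=(5,7) nearest=0 d=6 new=(5,7) → blocked by [4,7]×[5,7], reject
5. q=(2,9) nearest=0 d=8 new=(2,7) → blocked by [1,3]×[5,7], reject
6. q=(10,4) nearest=0 d=10 new=(6,4) → blocked by [2,4]×[1,3], reject
7. q=(8,10) nearest=0 d=9 new=(6,7) → blocked by [2,4]×[1,3], reject
8. q=(6,7) nearest=0 d=6 new=(6,7) → blocked by [2,4]×[1,3], reject
9. q=(4,7) nearest=0 d=6 new=(4,7) → blocked by [1,3]×[5,7], reject
10. q=(1,5) nearest=0 d=4 new=(1,5) → blocked by [1,3]×[5,7], reject
11. q=(1,10) nearest=0 d=9 new=(1,7) → blocked by [1,3]×[5,7], reject
12. q=(0,7) nearest=0 d=6 new=(0,7) → add node 1 parent=0 cost=6
13. q=(0,0) nearest=0 d=1 new=(0,0) → add node 2 parent=0 cost=1
14. q=(12,3) nearest=0 d=12 new=(6,3) → blocked by [2,4]×[1,3], reject
15. q=(9,3) nearest=0 d=9 new=(6,3) → blocked by [2,4]×[1,3], reject
16. q=(6,8) nearest=1 d=6 new=(6,8) → add node 3 parent=1 cost=12

Parent of node 2: 0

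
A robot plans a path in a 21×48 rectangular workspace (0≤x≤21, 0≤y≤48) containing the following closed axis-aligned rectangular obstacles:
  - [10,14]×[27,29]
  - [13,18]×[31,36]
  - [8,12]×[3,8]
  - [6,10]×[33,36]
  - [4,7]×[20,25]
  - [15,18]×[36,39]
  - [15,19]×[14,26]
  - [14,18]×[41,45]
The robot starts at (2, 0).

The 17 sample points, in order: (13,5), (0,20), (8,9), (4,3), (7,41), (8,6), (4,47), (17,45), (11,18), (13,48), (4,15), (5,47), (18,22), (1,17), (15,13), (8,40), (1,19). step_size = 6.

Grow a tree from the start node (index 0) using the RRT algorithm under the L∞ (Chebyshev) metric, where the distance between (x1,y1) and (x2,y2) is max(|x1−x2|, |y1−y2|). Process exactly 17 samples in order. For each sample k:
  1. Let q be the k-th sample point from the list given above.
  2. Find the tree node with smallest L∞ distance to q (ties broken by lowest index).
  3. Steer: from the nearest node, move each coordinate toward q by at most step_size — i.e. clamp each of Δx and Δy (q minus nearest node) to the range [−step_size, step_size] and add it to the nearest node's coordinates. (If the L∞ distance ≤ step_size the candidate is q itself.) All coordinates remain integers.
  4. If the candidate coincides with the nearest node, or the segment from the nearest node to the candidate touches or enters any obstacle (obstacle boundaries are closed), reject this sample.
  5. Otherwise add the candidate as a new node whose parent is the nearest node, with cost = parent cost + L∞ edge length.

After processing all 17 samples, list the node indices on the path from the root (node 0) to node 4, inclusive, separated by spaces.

Path: 0 1 2 4

1. q=(13,5) nearest=0 d=11 new=(8,5) → blocked by [8,12]×[3,8], reject
2. q=(0,20) nearest=0 d=20 new=(0,6) → add node 1 parent=0 cost=6
3. q=(8,9) nearest=1 d=8 new=(6,9) → add node 2 parent=1 cost=12
4. q=(4,3) nearest=0 d=3 new=(4,3) → add node 3 parent=0 cost=3
5. q=(7,41) nearest=2 d=32 new=(7,15) → add node 4 parent=2 cost=18
6. q=(8,6) nearest=2 d=3 new=(8,6) → blocked by [8,12]×[3,8], reject
7. q=(4,47) nearest=4 d=32 new=(4,21) → blocked by [4,7]×[20,25], reject
8. q=(17,45) nearest=4 d=30 new=(13,21) → add node 5 parent=4 cost=24
9. q=(11,18) nearest=5 d=3 new=(11,18) → add node 6 parent=5 cost=27
10. q=(13,48) nearest=5 d=27 new=(13,27) → blocked by [10,14]×[27,29], reject
11. q=(4,15) nearest=4 d=3 new=(4,15) → add node 7 parent=4 cost=21
12. q=(5,47) nearest=5 d=26 new=(7,27) → add node 8 parent=5 cost=30
13. q=(18,22) nearest=5 d=5 new=(18,22) → blocked by [15,19]×[14,26], reject
14. q=(1,17) nearest=7 d=3 new=(1,17) → add node 9 parent=7 cost=24
15. q=(15,13) nearest=6 d=5 new=(15,13) → add node 10 parent=6 cost=32
16. q=(8,40) nearest=8 d=13 new=(8,33) → blocked by [6,10]×[33,36], reject
17. q=(1,19) nearest=9 d=2 new=(1,19) → add node 11 parent=9 cost=26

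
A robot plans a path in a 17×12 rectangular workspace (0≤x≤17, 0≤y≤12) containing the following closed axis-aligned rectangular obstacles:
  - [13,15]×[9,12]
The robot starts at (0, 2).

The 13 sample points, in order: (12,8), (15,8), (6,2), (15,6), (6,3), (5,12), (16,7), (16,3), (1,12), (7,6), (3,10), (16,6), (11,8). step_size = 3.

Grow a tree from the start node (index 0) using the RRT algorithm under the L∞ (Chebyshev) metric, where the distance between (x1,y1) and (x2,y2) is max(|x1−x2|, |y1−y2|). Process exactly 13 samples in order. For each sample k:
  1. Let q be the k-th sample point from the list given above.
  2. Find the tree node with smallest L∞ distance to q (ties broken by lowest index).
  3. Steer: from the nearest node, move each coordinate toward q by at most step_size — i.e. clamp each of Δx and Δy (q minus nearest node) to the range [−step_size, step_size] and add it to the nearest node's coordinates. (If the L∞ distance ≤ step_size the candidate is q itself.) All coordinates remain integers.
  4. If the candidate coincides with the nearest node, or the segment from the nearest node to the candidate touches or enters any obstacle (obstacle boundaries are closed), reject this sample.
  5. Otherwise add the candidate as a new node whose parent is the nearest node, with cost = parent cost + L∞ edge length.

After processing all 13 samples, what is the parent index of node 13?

1. q=(12,8) nearest=0 d=12 new=(3,5) → add node 1 parent=0 cost=3
2. q=(15,8) nearest=1 d=12 new=(6,8) → add node 2 parent=1 cost=6
3. q=(6,2) nearest=1 d=3 new=(6,2) → add node 3 parent=1 cost=6
4. q=(15,6) nearest=2 d=9 new=(9,6) → add node 4 parent=2 cost=9
5. q=(6,3) nearest=3 d=1 new=(6,3) → add node 5 parent=3 cost=7
6. q=(5,12) nearest=2 d=4 new=(5,11) → add node 6 parent=2 cost=9
7. q=(16,7) nearest=4 d=7 new=(12,7) → add node 7 parent=4 cost=12
8. q=(16,3) nearest=7 d=4 new=(15,4) → add node 8 parent=7 cost=15
9. q=(1,12) nearest=6 d=4 new=(2,12) → add node 9 parent=6 cost=12
10. q=(7,6) nearest=2 d=2 new=(7,6) → add node 10 parent=2 cost=8
11. q=(3,10) nearest=6 d=2 new=(3,10) → add node 11 parent=6 cost=11
12. q=(16,6) nearest=8 d=2 new=(16,6) → add node 12 parent=8 cost=17
13. q=(11,8) nearest=7 d=1 new=(11,8) → add node 13 parent=7 cost=13

Parent of node 13: 7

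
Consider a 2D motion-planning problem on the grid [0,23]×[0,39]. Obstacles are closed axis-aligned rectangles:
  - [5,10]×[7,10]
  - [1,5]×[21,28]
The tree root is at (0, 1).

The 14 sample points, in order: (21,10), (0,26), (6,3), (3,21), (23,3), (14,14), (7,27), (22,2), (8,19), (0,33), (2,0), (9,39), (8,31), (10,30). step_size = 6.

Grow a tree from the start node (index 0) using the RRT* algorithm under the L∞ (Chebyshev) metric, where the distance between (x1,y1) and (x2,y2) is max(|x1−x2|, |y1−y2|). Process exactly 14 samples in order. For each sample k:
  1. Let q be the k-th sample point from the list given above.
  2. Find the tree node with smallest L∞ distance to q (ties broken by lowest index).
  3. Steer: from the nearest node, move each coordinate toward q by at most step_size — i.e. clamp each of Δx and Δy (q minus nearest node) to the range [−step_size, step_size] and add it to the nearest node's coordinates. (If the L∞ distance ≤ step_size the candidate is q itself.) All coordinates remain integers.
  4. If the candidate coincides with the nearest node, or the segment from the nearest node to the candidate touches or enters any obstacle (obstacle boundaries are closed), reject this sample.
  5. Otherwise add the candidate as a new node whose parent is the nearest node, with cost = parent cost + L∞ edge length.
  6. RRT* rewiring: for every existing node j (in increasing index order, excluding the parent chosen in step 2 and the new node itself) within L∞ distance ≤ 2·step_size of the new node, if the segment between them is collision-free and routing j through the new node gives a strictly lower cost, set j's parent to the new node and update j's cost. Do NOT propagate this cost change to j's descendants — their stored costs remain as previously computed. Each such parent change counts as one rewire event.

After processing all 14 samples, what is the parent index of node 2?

Parent of node 2: 0

1. q=(21,10) nearest=0 d=21 new=(6,7) → blocked by [5,10]×[7,10], reject
2. q=(0,26) nearest=0 d=25 new=(0,7) → add node 1 parent=0 cost=6
3. q=(6,3) nearest=0 d=6 new=(6,3) → add node 2 parent=0 cost=6
4. q=(3,21) nearest=1 d=14 new=(3,13) → add node 3 parent=1 cost=12
5. q=(23,3) nearest=2 d=17 new=(12,3) → add node 4 parent=2 cost=12
6. q=(14,14) nearest=2 d=11 new=(12,9) → blocked by [5,10]×[7,10], reject
7. q=(7,27) nearest=3 d=14 new=(7,19) → add node 5 parent=3 cost=18
8. q=(22,2) nearest=4 d=10 new=(18,2) → add node 6 parent=4 cost=18
9. q=(8,19) nearest=5 d=1 new=(8,19) → add node 7 parent=5 cost=19
10. q=(0,33) nearest=5 d=14 new=(1,25) → blocked by [1,5]×[21,28], reject
11. q=(2,0) nearest=0 d=2 new=(2,0) → add node 8 parent=0 cost=2
12. q=(9,39) nearest=5 d=20 new=(9,25) → add node 9 parent=5 cost=24
13. q=(8,31) nearest=9 d=6 new=(8,31) → add node 10 parent=9 cost=30
14. q=(10,30) nearest=10 d=2 new=(10,30) → add node 11 parent=10 cost=32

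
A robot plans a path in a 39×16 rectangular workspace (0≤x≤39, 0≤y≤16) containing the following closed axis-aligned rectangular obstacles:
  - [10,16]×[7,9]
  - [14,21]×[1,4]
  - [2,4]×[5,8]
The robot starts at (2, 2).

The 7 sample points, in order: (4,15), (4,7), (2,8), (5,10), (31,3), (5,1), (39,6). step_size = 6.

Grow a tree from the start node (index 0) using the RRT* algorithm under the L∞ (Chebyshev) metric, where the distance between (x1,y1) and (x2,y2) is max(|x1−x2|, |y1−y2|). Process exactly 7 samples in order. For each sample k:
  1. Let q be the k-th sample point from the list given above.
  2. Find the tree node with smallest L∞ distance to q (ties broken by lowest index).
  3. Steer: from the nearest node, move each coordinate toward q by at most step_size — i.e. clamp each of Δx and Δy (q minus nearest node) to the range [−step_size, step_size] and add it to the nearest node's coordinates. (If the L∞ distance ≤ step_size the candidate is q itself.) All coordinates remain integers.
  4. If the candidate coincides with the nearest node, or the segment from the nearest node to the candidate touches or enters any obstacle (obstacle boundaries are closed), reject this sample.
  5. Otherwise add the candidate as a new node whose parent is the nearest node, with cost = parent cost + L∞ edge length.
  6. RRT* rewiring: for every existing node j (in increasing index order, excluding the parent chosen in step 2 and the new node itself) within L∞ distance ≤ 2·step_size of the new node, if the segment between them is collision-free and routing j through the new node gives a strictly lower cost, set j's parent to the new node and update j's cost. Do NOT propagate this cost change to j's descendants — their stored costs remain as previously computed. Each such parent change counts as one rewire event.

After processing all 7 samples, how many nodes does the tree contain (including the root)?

Node count: 4

1. q=(4,15) nearest=0 d=13 new=(4,8) → blocked by [2,4]×[5,8], reject
2. q=(4,7) nearest=0 d=5 new=(4,7) → blocked by [2,4]×[5,8], reject
3. q=(2,8) nearest=0 d=6 new=(2,8) → blocked by [2,4]×[5,8], reject
4. q=(5,10) nearest=0 d=8 new=(5,8) → blocked by [2,4]×[5,8], reject
5. q=(31,3) nearest=0 d=29 new=(8,3) → add node 1 parent=0 cost=6
6. q=(5,1) nearest=0 d=3 new=(5,1) → add node 2 parent=0 cost=3
7. q=(39,6) nearest=1 d=31 new=(14,6) → add node 3 parent=1 cost=12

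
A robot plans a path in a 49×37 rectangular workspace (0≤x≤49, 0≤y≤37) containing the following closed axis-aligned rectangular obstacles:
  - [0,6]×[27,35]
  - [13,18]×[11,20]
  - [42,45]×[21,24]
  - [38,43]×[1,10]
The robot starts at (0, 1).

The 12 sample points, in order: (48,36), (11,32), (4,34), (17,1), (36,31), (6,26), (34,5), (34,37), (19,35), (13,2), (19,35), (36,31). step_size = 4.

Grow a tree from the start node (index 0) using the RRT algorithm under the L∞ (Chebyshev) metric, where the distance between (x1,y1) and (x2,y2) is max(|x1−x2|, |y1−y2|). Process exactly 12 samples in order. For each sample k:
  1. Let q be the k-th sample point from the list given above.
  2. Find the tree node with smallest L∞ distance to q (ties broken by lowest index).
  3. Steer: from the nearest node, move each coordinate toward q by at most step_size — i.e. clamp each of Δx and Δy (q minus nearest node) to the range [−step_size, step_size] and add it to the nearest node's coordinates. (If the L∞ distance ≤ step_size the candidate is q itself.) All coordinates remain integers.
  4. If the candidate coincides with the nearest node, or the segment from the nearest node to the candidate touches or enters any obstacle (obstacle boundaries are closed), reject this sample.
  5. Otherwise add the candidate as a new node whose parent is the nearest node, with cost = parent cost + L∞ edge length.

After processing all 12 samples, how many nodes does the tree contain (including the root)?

1. q=(48,36) nearest=0 d=48 new=(4,5) → add node 1 parent=0 cost=4
2. q=(11,32) nearest=1 d=27 new=(8,9) → add node 2 parent=1 cost=8
3. q=(4,34) nearest=2 d=25 new=(4,13) → add node 3 parent=2 cost=12
4. q=(17,1) nearest=2 d=9 new=(12,5) → add node 4 parent=2 cost=12
5. q=(36,31) nearest=4 d=26 new=(16,9) → add node 5 parent=4 cost=16
6. q=(6,26) nearest=3 d=13 new=(6,17) → add node 6 parent=3 cost=16
7. q=(34,5) nearest=5 d=18 new=(20,5) → add node 7 parent=5 cost=20
8. q=(34,37) nearest=2 d=28 new=(12,13) → add node 8 parent=2 cost=12
9. q=(19,35) nearest=6 d=18 new=(10,21) → add node 9 parent=6 cost=20
10. q=(13,2) nearest=4 d=3 new=(13,2) → add node 10 parent=4 cost=15
11. q=(19,35) nearest=9 d=14 new=(14,25) → add node 11 parent=9 cost=24
12. q=(36,31) nearest=5 d=22 new=(20,13) → blocked by [13,18]×[11,20], reject

Node count: 12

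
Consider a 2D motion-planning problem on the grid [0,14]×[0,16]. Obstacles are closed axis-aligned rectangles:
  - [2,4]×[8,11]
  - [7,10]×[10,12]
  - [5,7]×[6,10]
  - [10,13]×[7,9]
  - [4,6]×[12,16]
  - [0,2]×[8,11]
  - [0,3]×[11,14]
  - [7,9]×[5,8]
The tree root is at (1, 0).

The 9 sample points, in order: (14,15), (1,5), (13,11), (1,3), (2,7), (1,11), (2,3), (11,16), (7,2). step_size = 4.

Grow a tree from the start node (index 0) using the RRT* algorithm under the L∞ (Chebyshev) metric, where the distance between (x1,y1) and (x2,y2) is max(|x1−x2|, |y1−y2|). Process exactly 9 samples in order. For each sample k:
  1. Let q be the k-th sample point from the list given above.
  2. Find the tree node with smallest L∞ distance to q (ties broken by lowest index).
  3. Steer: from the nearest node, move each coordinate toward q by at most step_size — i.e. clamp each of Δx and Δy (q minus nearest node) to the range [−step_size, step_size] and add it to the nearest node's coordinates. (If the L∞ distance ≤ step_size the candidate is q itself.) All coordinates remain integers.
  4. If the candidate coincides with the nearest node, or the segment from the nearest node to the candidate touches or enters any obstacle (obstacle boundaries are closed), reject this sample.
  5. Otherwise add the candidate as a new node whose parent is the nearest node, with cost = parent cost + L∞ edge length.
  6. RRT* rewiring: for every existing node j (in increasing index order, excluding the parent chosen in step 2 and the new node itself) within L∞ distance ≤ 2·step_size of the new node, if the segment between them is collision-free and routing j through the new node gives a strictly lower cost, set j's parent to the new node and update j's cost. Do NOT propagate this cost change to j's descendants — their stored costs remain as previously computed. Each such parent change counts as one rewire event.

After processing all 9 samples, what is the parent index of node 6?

1. q=(14,15) nearest=0 d=15 new=(5,4) → add node 1 parent=0 cost=4
2. q=(1,5) nearest=1 d=4 new=(1,5) → add node 2 parent=1 cost=8
3. q=(13,11) nearest=1 d=8 new=(9,8) → blocked by [5,7]×[6,10], reject
4. q=(1,3) nearest=2 d=2 new=(1,3) → add node 3 parent=2 cost=10
5. q=(2,7) nearest=2 d=2 new=(2,7) → add node 4 parent=2 cost=10
6. q=(1,11) nearest=4 d=4 new=(1,11) → blocked by [0,2]×[8,11], reject
7. q=(2,3) nearest=3 d=1 new=(2,3) → add node 5 parent=3 cost=11
8. q=(11,16) nearest=4 d=9 new=(6,11) → blocked by [2,4]×[8,11], reject
9. q=(7,2) nearest=1 d=2 new=(7,2) → add node 6 parent=1 cost=6

Parent of node 6: 1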